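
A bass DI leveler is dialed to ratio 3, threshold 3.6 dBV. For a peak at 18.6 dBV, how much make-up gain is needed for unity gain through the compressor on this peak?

10 dB

Without make-up, output = threshold + overshoot/3 = 3.6 + 5 = 8.6 dBV.
Gap to target: 10 dB.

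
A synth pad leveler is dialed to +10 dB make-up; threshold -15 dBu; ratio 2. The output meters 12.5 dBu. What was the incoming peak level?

Remove make-up: 12.5 − 10 = 2.5 dBu.
Post-compression overshoot = 2.5 − (-15) = 17.5 dB.
Undo the ratio: input overshoot = 17.5 × 2 = 35 dB, giving input = 20 dBu.

20 dBu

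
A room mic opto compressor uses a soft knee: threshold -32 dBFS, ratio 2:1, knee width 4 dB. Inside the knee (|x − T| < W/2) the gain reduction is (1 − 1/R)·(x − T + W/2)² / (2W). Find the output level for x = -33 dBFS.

-33.0625 dBFS

x − T + W/2 = -33 − (-32) + 2 = 1.
GR = (1 − 1/2) × 1² / 8 = 0.5 × 1 / 8 = 0.0625 dB.
Output = -33 − 0.0625 = -33.0625 dBFS.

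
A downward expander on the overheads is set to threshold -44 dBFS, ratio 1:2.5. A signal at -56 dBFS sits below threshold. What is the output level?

-74 dBFS

Undershoot = (-44) − (-56) = 12 dB.
At 1:2.5, that expands to 30 dB under threshold.
Output = -44 − 30 = -74 dBFS.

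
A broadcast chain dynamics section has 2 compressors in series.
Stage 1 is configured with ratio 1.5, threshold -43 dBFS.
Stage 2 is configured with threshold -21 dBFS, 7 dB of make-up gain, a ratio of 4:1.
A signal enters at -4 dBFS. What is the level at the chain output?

Stage 1: -4 dBFS is 39 dB over -43 dBFS; at 1.5:1 that becomes 26 dB over, giving -17 dBFS.
Stage 2: -17 dBFS is 4 dB over -21 dBFS; at 4:1 that becomes 1 dB over, giving -20 dBFS; +7 dB make-up → -13 dBFS.

-13 dBFS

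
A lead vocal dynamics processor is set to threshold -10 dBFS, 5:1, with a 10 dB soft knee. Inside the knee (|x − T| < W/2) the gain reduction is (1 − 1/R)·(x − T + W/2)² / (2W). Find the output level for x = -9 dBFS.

x − T + W/2 = -9 − (-10) + 5 = 6.
GR = (1 − 1/5) × 6² / 20 = 0.8 × 36 / 20 = 1.44 dB.
Output = -9 − 1.44 = -10.44 dBFS.

-10.44 dBFS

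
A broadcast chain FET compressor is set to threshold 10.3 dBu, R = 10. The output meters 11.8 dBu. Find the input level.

Post-compression overshoot = 11.8 − 10.3 = 1.5 dB.
Before 10:1 compression the overshoot was 1.5 × 10 = 15 dB, so input = 10.3 + 15 = 25.3 dBu.

25.3 dBu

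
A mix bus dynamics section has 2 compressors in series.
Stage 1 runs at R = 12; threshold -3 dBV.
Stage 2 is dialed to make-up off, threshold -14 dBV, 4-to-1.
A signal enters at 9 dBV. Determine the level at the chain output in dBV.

-11 dBV

Stage 1: 12 dB above -3 dBV, reduced 12:1 to 1 dB above → -2 dBV.
Stage 2: overshoot 12 dB → 12/4 = 3 dB → -11 dBV.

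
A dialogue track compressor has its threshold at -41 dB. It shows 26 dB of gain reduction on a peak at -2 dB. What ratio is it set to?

Input overshoot = -2 − (-41) = 39 dB.
Output overshoot = 39 − 26 = 13 dB.
Ratio = input overshoot / output overshoot = 39 / 13 = 3.

3:1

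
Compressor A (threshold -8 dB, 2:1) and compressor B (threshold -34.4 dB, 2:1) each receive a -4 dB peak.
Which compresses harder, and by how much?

A: GR = 4 − 4/2 = 2 dB.
B: GR = 30.4 − 30.4/2 = 15.2 dB.
Difference: 13.2 dB in favour of B.

B, by 13.2 dB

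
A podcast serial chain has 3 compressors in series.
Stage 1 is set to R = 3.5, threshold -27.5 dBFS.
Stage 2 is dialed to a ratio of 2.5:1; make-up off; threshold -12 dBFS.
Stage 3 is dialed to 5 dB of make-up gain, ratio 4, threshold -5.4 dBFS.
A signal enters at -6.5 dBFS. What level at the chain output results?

Stage 1: overshoot 21 dB → 21/3.5 = 6 dB → -21.5 dBFS.
Stage 2: -21.5 dBFS ≤ -12 dBFS, so stage 2 doesn't engage; output -21.5 dBFS.
Stage 3: -21.5 dBFS is at or below the -5.4 dBFS threshold — no compression; make-up brings it to -16.5 dBFS.

-16.5 dBFS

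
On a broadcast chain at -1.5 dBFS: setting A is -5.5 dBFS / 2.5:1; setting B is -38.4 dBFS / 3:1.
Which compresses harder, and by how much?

A: GR = 4 − 4/2.5 = 2.4 dB.
B: GR = 36.9 − 36.9/3 = 24.6 dB.
B applies 22.2 dB more gain reduction.

B, by 22.2 dB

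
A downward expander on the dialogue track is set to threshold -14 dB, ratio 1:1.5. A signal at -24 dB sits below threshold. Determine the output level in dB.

Below threshold, a 1:1.5 expander applies gain = (1.5−1)×(T − x) of attenuation.
(1.5−1) × 10 = 5 dB, so output = -24 − 5 = -29 dB.

-29 dB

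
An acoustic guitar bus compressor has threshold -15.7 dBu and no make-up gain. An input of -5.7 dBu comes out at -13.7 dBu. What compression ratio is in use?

5:1

Input overshoot = -5.7 − (-15.7) = 10 dB; output overshoot = -13.7 − (-15.7) = 2 dB.
Ratio = 10 / 2 = 5.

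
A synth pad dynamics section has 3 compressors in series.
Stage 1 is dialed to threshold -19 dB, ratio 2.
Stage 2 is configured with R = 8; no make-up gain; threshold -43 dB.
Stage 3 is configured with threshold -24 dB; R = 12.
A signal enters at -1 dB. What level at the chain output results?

-38.875 dB

Stage 1: overshoot 18 dB → 18/2 = 9 dB → -10 dB.
Stage 2: overshoot 33 dB → 33/8 = 4.125 dB → -38.875 dB.
Stage 3: below threshold (-38.875 ≤ -24); passes unchanged; output -38.875 dB.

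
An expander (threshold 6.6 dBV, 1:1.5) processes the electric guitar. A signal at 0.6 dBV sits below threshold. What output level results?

Below threshold, a 1:1.5 expander applies gain = (1.5−1)×(T − x) of attenuation.
(1.5−1) × 6 = 3 dB, so output = 0.6 − 3 = -2.4 dBV.

-2.4 dBV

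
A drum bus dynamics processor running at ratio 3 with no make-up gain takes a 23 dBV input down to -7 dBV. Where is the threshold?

Gain reduction = 23 − (-7) = 30 dB; output overshoot = GR / (R − 1) = 30 / 2 = 15 dB.
Threshold = output − output overshoot = -7 − 15 = -22 dBV.

-22 dBV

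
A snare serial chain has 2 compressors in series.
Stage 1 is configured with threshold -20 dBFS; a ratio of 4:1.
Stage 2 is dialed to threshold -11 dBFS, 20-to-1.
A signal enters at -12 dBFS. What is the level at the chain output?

-18 dBFS

Stage 1: overshoot 8 dB → 8/4 = 2 dB → -18 dBFS.
Stage 2: -18 dBFS ≤ -11 dBFS, so stage 2 doesn't engage; output -18 dBFS.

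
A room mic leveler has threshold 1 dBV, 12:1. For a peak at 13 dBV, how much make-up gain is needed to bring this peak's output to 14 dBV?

Without make-up, output = threshold + overshoot/12 = 1 + 1 = 2 dBV.
Gap to target: 12 dB.

12 dB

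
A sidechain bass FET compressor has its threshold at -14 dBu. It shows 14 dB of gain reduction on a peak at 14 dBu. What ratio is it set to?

Input overshoot = 14 − (-14) = 28 dB.
Output overshoot = 28 − 14 = 14 dB.
Ratio = input overshoot / output overshoot = 28 / 14 = 2.

2:1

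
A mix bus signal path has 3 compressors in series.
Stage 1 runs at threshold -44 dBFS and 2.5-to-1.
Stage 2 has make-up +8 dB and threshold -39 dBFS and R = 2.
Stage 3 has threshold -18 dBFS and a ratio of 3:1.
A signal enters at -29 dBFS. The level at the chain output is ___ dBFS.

Stage 1: overshoot 15 dB → 15/2.5 = 6 dB → -38 dBFS.
Stage 2: overshoot 1 dB → 1/2 = 0.5 dB → -38.5 dBFS; +8 dB make-up → -30.5 dBFS.
Stage 3: -30.5 dBFS is at or below the -18 dBFS threshold — no compression; output -30.5 dBFS.

-30.5 dBFS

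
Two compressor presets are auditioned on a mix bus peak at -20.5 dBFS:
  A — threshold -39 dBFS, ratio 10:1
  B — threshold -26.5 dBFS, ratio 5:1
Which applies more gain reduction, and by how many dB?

A: overshoot 18.5 dB → output overshoot 1.85 dB → GR 16.65 dB.
B: overshoot 6 dB → output overshoot 1.2 dB → GR 4.8 dB.
A applies 11.85 dB more gain reduction.

A, by 11.85 dB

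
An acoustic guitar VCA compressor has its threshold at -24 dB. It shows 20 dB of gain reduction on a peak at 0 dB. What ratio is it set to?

Input overshoot = 0 − (-24) = 24 dB.
Output overshoot = 24 − 20 = 4 dB.
Ratio = input overshoot / output overshoot = 24 / 4 = 6.

6:1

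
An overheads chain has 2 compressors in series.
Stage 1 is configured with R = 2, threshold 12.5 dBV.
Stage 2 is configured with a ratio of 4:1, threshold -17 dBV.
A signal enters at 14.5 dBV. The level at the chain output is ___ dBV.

-9.375 dBV

Stage 1: 14.5 dBV is 2 dB over 12.5 dBV; at 2:1 that becomes 1 dB over, giving 13.5 dBV.
Stage 2: 13.5 dBV is 30.5 dB over -17 dBV; at 4:1 that becomes 7.625 dB over, giving -9.375 dBV.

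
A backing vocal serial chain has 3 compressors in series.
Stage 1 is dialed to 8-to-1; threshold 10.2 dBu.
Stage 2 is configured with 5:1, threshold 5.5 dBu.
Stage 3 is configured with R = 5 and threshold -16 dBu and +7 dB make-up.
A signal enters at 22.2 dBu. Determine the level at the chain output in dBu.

Stage 1: 22.2 dBu is 12 dB over 10.2 dBu; at 8:1 that becomes 1.5 dB over, giving 11.7 dBu.
Stage 2: 6.2 dB above 5.5 dBu, reduced 5:1 to 1.24 dB above → 6.74 dBu.
Stage 3: overshoot 22.74 dB → 22.74/5 = 4.548 dB → -11.452 dBu; +7 dB make-up → -4.452 dBu.

-4.452 dBu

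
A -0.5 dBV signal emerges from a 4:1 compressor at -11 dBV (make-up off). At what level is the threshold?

Gain reduction = -0.5 − (-11) = 10.5 dB; output overshoot = GR / (R − 1) = 10.5 / 3 = 3.5 dB.
Threshold = output − output overshoot = -11 − 3.5 = -14.5 dBV.

-14.5 dBV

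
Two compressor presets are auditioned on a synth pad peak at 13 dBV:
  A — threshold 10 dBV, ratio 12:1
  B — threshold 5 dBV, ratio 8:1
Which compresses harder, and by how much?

B, by 4.25 dB

A: 3 dB over, compressed to 0.25 dB over, so 2.75 dB of GR.
B: 8 dB over, compressed to 1 dB over, so 7 dB of GR.
Difference: 4.25 dB in favour of B.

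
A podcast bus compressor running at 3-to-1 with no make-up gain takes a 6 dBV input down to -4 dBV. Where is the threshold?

-9 dBV

Input is 15 dB above T (since output overshoot × R = input overshoot: (-4 − T)·3 = 6 − T gives T = -9 dBV).
Check: -9 + (6 − (-9))/3 = -9 + 5 = -4 dBV. ✓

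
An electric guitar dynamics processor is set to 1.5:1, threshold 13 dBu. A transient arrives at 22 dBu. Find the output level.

19 dBu

The input is 9 dB above the 13 dBu threshold.
At 1.5:1 the overshoot is divided by 1.5, leaving 6 dB above threshold.
Output = 13 + 6 = 19 dBu.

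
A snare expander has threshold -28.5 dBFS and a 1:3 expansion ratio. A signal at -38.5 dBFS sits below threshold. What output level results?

Below threshold, a 1:3 expander applies gain = (3−1)×(T − x) of attenuation.
(3−1) × 10 = 20 dB, so output = -38.5 − 20 = -58.5 dBFS.

-58.5 dBFS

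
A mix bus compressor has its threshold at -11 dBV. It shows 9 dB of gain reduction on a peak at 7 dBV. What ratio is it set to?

2:1

Input overshoot = 7 − (-11) = 18 dB.
Output overshoot = 18 − 9 = 9 dB.
Ratio = input overshoot / output overshoot = 18 / 9 = 2.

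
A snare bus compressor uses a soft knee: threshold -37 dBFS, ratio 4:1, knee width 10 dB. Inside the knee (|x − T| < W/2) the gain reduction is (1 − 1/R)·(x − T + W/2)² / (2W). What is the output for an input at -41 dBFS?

-41.0375 dBFS

x − T + W/2 = -41 − (-37) + 5 = 1.
GR = (1 − 1/4) × 1² / 20 = 0.75 × 1 / 20 = 0.0375 dB.
Output = -41 − 0.0375 = -41.0375 dBFS.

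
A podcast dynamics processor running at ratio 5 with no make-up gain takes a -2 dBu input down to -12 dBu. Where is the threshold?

-14.5 dBu

Let T be the threshold. Output overshoot = (input overshoot)/R, so -12 − T = (-2 − T)/5.
5·(-12 − T) = -2 − T → 4·T = -60 − (-2) = -58.
T = -58/4 = -14.5 dBu.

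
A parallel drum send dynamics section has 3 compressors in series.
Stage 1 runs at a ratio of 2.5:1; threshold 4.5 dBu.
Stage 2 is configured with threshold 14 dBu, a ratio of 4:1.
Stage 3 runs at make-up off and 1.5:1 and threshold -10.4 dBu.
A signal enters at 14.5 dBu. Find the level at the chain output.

Stage 1: overshoot 10 dB → 10/2.5 = 4 dB → 8.5 dBu.
Stage 2: below threshold (8.5 ≤ 14); passes unchanged; output 8.5 dBu.
Stage 3: 18.9 dB above -10.4 dBu, reduced 1.5:1 to 12.6 dB above → 2.2 dBu.

2.2 dBu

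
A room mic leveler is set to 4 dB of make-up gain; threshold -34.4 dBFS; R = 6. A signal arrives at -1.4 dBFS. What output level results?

-24.9 dBFS

The input is 33 dB above the -34.4 dBFS threshold.
The 33 dB excess becomes 5.5 dB after 6:1 reduction.
So the level is -34.4 + 5.5 = -28.9 dBFS; make-up adds 4 dB, giving -24.9 dBFS.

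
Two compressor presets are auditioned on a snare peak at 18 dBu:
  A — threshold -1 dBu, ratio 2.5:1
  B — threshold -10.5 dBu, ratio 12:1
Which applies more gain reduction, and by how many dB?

B, by 14.725 dB

A: overshoot 19 dB → output overshoot 7.6 dB → GR 11.4 dB.
B: overshoot 28.5 dB → output overshoot 2.375 dB → GR 26.125 dB.
B reduces 14.725 dB more.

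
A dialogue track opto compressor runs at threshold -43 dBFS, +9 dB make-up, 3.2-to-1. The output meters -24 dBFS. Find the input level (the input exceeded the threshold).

-11 dBFS

Remove make-up: -24 − 9 = -33 dBFS.
Post-compression overshoot = -33 − (-43) = 10 dB.
Undo the ratio: input overshoot = 10 × 3.2 = 32 dB, giving input = -11 dBFS.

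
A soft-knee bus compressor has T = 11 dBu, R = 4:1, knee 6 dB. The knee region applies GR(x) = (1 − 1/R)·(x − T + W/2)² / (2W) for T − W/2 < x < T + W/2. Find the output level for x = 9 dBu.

x − T + W/2 = 9 − 11 + 3 = 1.
GR = (1 − 1/4) × 1² / 12 = 0.75 × 1 / 12 = 0.0625 dB.
Output = 9 − 0.0625 = 8.9375 dBu.

8.9375 dBu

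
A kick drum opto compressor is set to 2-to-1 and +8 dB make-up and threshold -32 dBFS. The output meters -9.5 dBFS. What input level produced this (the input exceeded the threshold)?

Remove make-up: -9.5 − 8 = -17.5 dBFS.
Post-compression overshoot = -17.5 − (-32) = 14.5 dB.
Undo the ratio: input overshoot = 14.5 × 2 = 29 dB, giving input = -3 dBFS.

-3 dBFS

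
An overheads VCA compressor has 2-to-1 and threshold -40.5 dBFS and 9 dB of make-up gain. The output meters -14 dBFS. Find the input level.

Before make-up, the level was -14 − 9 = -23 dBFS.
Post-compression overshoot = -23 − (-40.5) = 17.5 dB.
Undo the ratio: input overshoot = 17.5 × 2 = 35 dB, giving input = -5.5 dBFS.

-5.5 dBFS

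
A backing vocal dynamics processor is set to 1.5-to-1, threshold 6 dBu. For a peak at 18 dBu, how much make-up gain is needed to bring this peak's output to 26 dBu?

Without make-up, output = threshold + overshoot/1.5 = 6 + 8 = 14 dBu.
Gap to target: 12 dB.

12 dB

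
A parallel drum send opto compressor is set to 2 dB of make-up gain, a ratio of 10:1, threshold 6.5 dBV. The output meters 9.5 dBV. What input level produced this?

16.5 dBV

Before make-up, the level was 9.5 − 2 = 7.5 dBV.
That's 1 dB above the 6.5 dBV threshold.
Before 10:1 compression the overshoot was 1 × 10 = 10 dB, so input = 6.5 + 10 = 16.5 dBV.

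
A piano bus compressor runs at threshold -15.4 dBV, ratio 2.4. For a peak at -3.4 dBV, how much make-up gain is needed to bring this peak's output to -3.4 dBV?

Without make-up, output = threshold + overshoot/2.4 = -15.4 + 5 = -10.4 dBV.
Gap to target: 7 dB.

7 dB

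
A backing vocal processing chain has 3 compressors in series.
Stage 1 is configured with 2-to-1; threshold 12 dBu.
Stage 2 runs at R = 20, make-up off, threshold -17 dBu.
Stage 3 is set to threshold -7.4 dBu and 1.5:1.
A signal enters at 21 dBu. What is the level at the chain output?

-15.325 dBu

Stage 1: 9 dB above 12 dBu, reduced 2:1 to 4.5 dB above → 16.5 dBu.
Stage 2: overshoot 33.5 dB → 33.5/20 = 1.675 dB → -15.325 dBu.
Stage 3: -15.325 dBu is at or below the -7.4 dBu threshold — no compression; output -15.325 dBu.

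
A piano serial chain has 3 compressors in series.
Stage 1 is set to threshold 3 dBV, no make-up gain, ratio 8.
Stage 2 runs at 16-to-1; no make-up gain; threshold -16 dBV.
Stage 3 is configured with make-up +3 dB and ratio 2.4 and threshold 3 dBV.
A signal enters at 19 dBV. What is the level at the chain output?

-11.6875 dBV

Stage 1: 16 dB above 3 dBV, reduced 8:1 to 2 dB above → 5 dBV.
Stage 2: 5 dBV is 21 dB over -16 dBV; at 16:1 that becomes 1.3125 dB over, giving -14.6875 dBV.
Stage 3: -14.6875 dBV ≤ 3 dBV, so stage 3 doesn't engage; make-up brings it to -11.6875 dBV.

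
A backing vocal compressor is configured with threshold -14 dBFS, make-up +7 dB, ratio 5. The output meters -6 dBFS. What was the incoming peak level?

Before make-up, the level was -6 − 7 = -13 dBFS.
The compressed level sits -13 − (-14) = 1 dB over threshold.
Input overshoot = R × output overshoot = 5 dB → input = -14 + 5 = -9 dBFS.

-9 dBFS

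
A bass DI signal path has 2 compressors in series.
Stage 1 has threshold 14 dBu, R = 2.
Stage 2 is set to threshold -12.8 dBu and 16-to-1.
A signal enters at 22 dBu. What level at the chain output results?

-10.875 dBu

Stage 1: 8 dB above 14 dBu, reduced 2:1 to 4 dB above → 18 dBu.
Stage 2: 18 dBu is 30.8 dB over -12.8 dBu; at 16:1 that becomes 1.925 dB over, giving -10.875 dBu.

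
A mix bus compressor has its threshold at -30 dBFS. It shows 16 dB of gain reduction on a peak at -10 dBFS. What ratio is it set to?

5:1

Input overshoot = -10 − (-30) = 20 dB.
Output overshoot = 20 − 16 = 4 dB.
Ratio = input overshoot / output overshoot = 20 / 4 = 5.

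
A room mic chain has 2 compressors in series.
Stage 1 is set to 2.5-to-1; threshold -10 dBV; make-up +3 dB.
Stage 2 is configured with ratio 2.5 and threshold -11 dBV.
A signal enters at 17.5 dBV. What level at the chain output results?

-5 dBV

Stage 1: 27.5 dB above -10 dBV, reduced 2.5:1 to 11 dB above → 1 dBV; +3 dB make-up → 4 dBV.
Stage 2: 4 dBV is 15 dB over -11 dBV; at 2.5:1 that becomes 6 dB over, giving -5 dBV.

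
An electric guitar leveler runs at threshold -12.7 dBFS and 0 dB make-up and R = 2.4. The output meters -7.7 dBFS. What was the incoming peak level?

-0.7 dBFS

Post-compression overshoot = -7.7 − (-12.7) = 5 dB.
Input overshoot = R × output overshoot = 12 dB → input = -12.7 + 12 = -0.7 dBFS.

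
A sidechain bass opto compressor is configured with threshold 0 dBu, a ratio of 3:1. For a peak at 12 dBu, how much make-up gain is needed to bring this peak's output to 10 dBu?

Overshoot 12 dB → 12/3 = 4 dB after compression, so the compressed level is 0 + 4 = 4 dBu.
Make-up = target − compressed = 10 − 4 = 6 dB.

6 dB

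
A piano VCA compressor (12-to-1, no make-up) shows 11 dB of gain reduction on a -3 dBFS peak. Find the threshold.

Input is 12 dB above T (since output overshoot × R = input overshoot: (-14 − T)·12 = -3 − T gives T = -15 dBFS).
Check: -15 + (-3 − (-15))/12 = -15 + 1 = -14 dBFS. ✓

-15 dBFS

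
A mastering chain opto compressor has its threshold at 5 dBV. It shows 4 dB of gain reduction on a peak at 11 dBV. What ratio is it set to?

Input overshoot = 11 − 5 = 6 dB.
Output overshoot = 6 − 4 = 2 dB.
Ratio = input overshoot / output overshoot = 6 / 2 = 3.

3:1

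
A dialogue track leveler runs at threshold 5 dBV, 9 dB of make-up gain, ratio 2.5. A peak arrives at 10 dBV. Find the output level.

16 dBV

10 dBV sits 5 dB over threshold.
2.5:1 compression reduces that to 5/2.5 = 2 dB over.
So the level is 5 + 2 = 7 dBV; make-up adds 9 dB, giving 16 dBV.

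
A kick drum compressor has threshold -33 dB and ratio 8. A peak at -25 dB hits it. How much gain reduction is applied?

7 dB

Overshoot = -25 − (-33) = 8 dB.
A 8:1 ratio leaves 1 dB of that excess.
GR = overshoot in − overshoot out = 8 − 1 = 7 dB.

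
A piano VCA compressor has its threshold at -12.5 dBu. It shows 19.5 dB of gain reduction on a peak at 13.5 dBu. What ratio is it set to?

4:1

Input overshoot = 13.5 − (-12.5) = 26 dB.
Output overshoot = 26 − 19.5 = 6.5 dB.
Ratio = input overshoot / output overshoot = 26 / 6.5 = 4.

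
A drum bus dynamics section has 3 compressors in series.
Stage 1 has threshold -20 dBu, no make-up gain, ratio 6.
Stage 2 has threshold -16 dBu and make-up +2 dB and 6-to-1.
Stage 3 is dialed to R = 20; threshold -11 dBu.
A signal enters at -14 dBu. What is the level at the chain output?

Stage 1: overshoot 6 dB → 6/6 = 1 dB → -19 dBu.
Stage 2: -19 dBu ≤ -16 dBu, so stage 2 doesn't engage; make-up brings it to -17 dBu.
Stage 3: -17 dBu ≤ -11 dBu, so stage 3 doesn't engage; output -17 dBu.

-17 dBu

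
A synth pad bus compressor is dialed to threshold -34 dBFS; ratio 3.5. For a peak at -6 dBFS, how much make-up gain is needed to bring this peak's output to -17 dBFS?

Without make-up, output = threshold + overshoot/3.5 = -34 + 8 = -26 dBFS.
Gap to target: 9 dB.

9 dB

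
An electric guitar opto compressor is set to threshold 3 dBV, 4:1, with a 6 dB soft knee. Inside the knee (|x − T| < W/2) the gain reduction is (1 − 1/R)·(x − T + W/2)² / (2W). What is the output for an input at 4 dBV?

x − T + W/2 = 4 − 3 + 3 = 4.
GR = (1 − 1/4) × 4² / 12 = 0.75 × 16 / 12 = 1 dB.
Output = 4 − 1 = 3 dBV.

3 dBV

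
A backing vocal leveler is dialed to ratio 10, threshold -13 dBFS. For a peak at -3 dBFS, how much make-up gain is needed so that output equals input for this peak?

Overshoot 10 dB → 10/10 = 1 dB after compression, so the compressed level is -13 + 1 = -12 dBFS.
Make-up = target − compressed = -3 − (-12) = 9 dB.

9 dB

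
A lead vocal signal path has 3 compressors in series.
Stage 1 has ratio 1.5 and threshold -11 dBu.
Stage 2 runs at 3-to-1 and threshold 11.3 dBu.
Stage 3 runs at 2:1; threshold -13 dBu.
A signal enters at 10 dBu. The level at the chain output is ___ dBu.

Stage 1: overshoot 21 dB → 21/1.5 = 14 dB → 3 dBu.
Stage 2: below threshold (3 ≤ 11.3); passes unchanged; output 3 dBu.
Stage 3: overshoot 16 dB → 16/2 = 8 dB → -5 dBu.

-5 dBu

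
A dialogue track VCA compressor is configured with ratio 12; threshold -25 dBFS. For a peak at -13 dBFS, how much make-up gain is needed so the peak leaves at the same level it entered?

Overshoot 12 dB → 12/12 = 1 dB after compression, so the compressed level is -25 + 1 = -24 dBFS.
Make-up = target − compressed = -13 − (-24) = 11 dB.

11 dB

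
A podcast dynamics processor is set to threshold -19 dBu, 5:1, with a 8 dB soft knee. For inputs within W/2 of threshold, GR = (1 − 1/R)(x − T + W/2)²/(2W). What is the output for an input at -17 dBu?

-18.8 dBu

x − T + W/2 = -17 − (-19) + 4 = 6.
GR = (1 − 1/5) × 6² / 16 = 0.8 × 36 / 16 = 1.8 dB.
Output = -17 − 1.8 = -18.8 dBu.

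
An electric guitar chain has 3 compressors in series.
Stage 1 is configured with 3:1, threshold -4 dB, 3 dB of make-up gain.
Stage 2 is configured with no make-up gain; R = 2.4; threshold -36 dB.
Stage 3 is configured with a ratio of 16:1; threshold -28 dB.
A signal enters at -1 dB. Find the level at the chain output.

-27.5625 dB

Stage 1: overshoot 3 dB → 3/3 = 1 dB → -3 dB; +3 dB make-up → 0 dB.
Stage 2: 0 dB is 36 dB over -36 dB; at 2.4:1 that becomes 15 dB over, giving -21 dB.
Stage 3: -21 dB is 7 dB over -28 dB; at 16:1 that becomes 0.4375 dB over, giving -27.5625 dB.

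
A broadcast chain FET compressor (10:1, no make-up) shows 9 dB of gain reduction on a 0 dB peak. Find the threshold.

-10 dB

Gain reduction = 0 − (-9) = 9 dB; output overshoot = GR / (R − 1) = 9 / 9 = 1 dB.
Threshold = output − output overshoot = -9 − 1 = -10 dB.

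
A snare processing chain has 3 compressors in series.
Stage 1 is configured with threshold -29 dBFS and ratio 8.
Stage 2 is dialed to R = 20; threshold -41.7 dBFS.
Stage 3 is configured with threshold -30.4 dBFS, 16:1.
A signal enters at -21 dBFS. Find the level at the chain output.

-41.015 dBFS

Stage 1: -21 dBFS is 8 dB over -29 dBFS; at 8:1 that becomes 1 dB over, giving -28 dBFS.
Stage 2: overshoot 13.7 dB → 13.7/20 = 0.685 dB → -41.015 dBFS.
Stage 3: -41.015 dBFS ≤ -30.4 dBFS, so stage 3 doesn't engage; output -41.015 dBFS.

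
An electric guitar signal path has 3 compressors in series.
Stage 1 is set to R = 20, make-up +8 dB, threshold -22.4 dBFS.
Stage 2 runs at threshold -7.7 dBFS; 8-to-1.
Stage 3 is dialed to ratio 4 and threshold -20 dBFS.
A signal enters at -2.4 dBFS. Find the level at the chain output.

Stage 1: -2.4 dBFS is 20 dB over -22.4 dBFS; at 20:1 that becomes 1 dB over, giving -21.4 dBFS; +8 dB make-up → -13.4 dBFS.
Stage 2: below threshold (-13.4 ≤ -7.7); passes unchanged; output -13.4 dBFS.
Stage 3: overshoot 6.6 dB → 6.6/4 = 1.65 dB → -18.35 dBFS.

-18.35 dBFS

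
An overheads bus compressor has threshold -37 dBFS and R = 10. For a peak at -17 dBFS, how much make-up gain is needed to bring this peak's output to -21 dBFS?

Overshoot 20 dB → 20/10 = 2 dB after compression, so the compressed level is -37 + 2 = -35 dBFS.
Make-up = target − compressed = -21 − (-35) = 14 dB.

14 dB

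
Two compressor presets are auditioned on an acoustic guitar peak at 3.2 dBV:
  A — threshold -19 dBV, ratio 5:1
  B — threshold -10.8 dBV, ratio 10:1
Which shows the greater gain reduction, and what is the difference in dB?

A, by 5.16 dB

A: 22.2 dB over, compressed to 4.44 dB over, so 17.76 dB of GR.
B: 14 dB over, compressed to 1.4 dB over, so 12.6 dB of GR.
A reduces 5.16 dB more.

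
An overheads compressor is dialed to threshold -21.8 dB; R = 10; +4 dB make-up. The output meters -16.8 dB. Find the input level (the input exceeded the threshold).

Stripping the +4 dB make-up gives -20.8 dB at the gain stage.
The compressed level sits -20.8 − (-21.8) = 1 dB over threshold.
Before 10:1 compression the overshoot was 1 × 10 = 10 dB, so input = -21.8 + 10 = -11.8 dB.

-11.8 dB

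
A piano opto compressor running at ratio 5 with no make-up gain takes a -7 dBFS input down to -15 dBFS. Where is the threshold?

-17 dBFS

Gain reduction = -7 − (-15) = 8 dB; output overshoot = GR / (R − 1) = 8 / 4 = 2 dB.
Threshold = output − output overshoot = -15 − 2 = -17 dBFS.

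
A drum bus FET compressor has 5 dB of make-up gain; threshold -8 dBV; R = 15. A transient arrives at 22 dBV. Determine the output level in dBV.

-1 dBV

Overshoot: 22 − (-8) = 30 dB.
At 15:1 the overshoot is divided by 15, leaving 2 dB above threshold.
Output = -8 + 2 = -6 dBV; make-up adds 5 dB, giving -1 dBV.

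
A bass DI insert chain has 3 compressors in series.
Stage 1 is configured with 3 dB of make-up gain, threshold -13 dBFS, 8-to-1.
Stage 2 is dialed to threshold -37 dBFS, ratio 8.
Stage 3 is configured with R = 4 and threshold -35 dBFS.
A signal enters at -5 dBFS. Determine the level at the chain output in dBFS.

-34.625 dBFS

Stage 1: -5 dBFS is 8 dB over -13 dBFS; at 8:1 that becomes 1 dB over, giving -12 dBFS; +3 dB make-up → -9 dBFS.
Stage 2: -9 dBFS is 28 dB over -37 dBFS; at 8:1 that becomes 3.5 dB over, giving -33.5 dBFS.
Stage 3: -33.5 dBFS is 1.5 dB over -35 dBFS; at 4:1 that becomes 0.375 dB over, giving -34.625 dBFS.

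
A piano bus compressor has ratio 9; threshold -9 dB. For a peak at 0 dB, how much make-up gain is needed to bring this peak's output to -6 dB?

2 dB

Without make-up, output = threshold + overshoot/9 = -9 + 1 = -8 dB.
Gap to target: 2 dB.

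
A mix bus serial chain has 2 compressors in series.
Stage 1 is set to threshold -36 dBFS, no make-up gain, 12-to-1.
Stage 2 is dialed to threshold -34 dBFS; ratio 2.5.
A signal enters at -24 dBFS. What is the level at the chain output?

Stage 1: 12 dB above -36 dBFS, reduced 12:1 to 1 dB above → -35 dBFS.
Stage 2: -35 dBFS ≤ -34 dBFS, so stage 2 doesn't engage; output -35 dBFS.

-35 dBFS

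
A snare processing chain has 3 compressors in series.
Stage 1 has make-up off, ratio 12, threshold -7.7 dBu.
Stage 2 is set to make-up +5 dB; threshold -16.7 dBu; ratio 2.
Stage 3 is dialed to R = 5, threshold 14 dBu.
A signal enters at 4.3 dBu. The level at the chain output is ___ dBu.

-6.7 dBu

Stage 1: overshoot 12 dB → 12/12 = 1 dB → -6.7 dBu.
Stage 2: overshoot 10 dB → 10/2 = 5 dB → -11.7 dBu; +5 dB make-up → -6.7 dBu.
Stage 3: -6.7 dBu is at or below the 14 dBu threshold — no compression; output -6.7 dBu.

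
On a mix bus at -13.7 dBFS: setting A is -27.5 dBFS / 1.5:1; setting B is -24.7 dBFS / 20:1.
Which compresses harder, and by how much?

A: GR = 13.8 − 13.8/1.5 = 4.6 dB.
B: GR = 11 − 11/20 = 10.45 dB.
B reduces 5.85 dB more.

B, by 5.85 dB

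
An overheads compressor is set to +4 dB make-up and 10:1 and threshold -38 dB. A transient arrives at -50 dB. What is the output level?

-50 dB is 12 dB below the -38 dB threshold, so no gain reduction is applied.
Make-up gain adds 4 dB: -50 + 4 = -46 dB.

-46 dB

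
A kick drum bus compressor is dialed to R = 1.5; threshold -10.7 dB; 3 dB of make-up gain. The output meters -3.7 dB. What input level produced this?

-4.7 dB

Before make-up, the level was -3.7 − 3 = -6.7 dB.
Post-compression overshoot = -6.7 − (-10.7) = 4 dB.
Input overshoot = R × output overshoot = 6 dB → input = -10.7 + 6 = -4.7 dB.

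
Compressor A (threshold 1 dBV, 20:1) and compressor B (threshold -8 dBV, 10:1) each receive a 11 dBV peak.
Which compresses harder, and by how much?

B, by 7.6 dB

A: 10 dB over, compressed to 0.5 dB over, so 9.5 dB of GR.
B: 19 dB over, compressed to 1.9 dB over, so 17.1 dB of GR.
B reduces 7.6 dB more.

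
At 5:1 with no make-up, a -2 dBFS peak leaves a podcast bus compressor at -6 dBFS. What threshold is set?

Gain reduction = -2 − (-6) = 4 dB; output overshoot = GR / (R − 1) = 4 / 4 = 1 dB.
Threshold = output − output overshoot = -6 − 1 = -7 dBFS.

-7 dBFS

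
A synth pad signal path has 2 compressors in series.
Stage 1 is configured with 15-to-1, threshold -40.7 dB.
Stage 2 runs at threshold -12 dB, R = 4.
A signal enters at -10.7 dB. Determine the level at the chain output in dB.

-38.7 dB

Stage 1: overshoot 30 dB → 30/15 = 2 dB → -38.7 dB.
Stage 2: -38.7 dB is at or below the -12 dB threshold — no compression; output -38.7 dB.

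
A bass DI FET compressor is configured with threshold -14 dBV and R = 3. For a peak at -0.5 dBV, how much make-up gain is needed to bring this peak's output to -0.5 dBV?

Overshoot 13.5 dB → 13.5/3 = 4.5 dB after compression, so the compressed level is -14 + 4.5 = -9.5 dBV.
Make-up = target − compressed = -0.5 − (-9.5) = 9 dB.

9 dB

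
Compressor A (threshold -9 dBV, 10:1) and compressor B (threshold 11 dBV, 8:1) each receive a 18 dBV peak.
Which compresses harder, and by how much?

A, by 18.175 dB

A: overshoot 27 dB → output overshoot 2.7 dB → GR 24.3 dB.
B: overshoot 7 dB → output overshoot 0.875 dB → GR 6.125 dB.
Difference: 18.175 dB in favour of A.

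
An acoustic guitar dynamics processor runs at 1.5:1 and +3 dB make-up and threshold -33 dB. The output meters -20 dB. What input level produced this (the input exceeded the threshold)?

-18 dB

Remove make-up: -20 − 3 = -23 dB.
Post-compression overshoot = -23 − (-33) = 10 dB.
Undo the ratio: input overshoot = 10 × 1.5 = 15 dB, giving input = -18 dB.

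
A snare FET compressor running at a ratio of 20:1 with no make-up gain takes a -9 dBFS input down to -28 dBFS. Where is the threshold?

-29 dBFS

Gain reduction = -9 − (-28) = 19 dB; output overshoot = GR / (R − 1) = 19 / 19 = 1 dB.
Threshold = output − output overshoot = -28 − 1 = -29 dBFS.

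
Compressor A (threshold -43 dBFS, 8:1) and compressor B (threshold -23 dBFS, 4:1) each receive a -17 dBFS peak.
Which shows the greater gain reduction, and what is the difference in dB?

A: 26 dB over, compressed to 3.25 dB over, so 22.75 dB of GR.
B: 6 dB over, compressed to 1.5 dB over, so 4.5 dB of GR.
A reduces 18.25 dB more.

A, by 18.25 dB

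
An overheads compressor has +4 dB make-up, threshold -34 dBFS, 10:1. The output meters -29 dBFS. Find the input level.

Remove make-up: -29 − 4 = -33 dBFS.
The compressed level sits -33 − (-34) = 1 dB over threshold.
Input overshoot = R × output overshoot = 10 dB → input = -34 + 10 = -24 dBFS.

-24 dBFS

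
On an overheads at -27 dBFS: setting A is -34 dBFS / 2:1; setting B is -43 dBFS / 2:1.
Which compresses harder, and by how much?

B, by 4.5 dB

A: overshoot 7 dB → output overshoot 3.5 dB → GR 3.5 dB.
B: overshoot 16 dB → output overshoot 8 dB → GR 8 dB.
B reduces 4.5 dB more.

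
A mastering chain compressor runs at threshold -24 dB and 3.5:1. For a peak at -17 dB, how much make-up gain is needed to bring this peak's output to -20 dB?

Without make-up, output = threshold + overshoot/3.5 = -24 + 2 = -22 dB.
Gap to target: 2 dB.

2 dB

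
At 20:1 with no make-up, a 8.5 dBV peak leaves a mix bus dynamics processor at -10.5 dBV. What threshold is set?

-11.5 dBV

Input is 20 dB above T (since output overshoot × R = input overshoot: (-10.5 − T)·20 = 8.5 − T gives T = -11.5 dBV).
Check: -11.5 + (8.5 − (-11.5))/20 = -11.5 + 1 = -10.5 dBV. ✓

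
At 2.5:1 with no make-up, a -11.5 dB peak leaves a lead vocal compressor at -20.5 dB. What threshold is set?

Input is 15 dB above T (since output overshoot × R = input overshoot: (-20.5 − T)·2.5 = -11.5 − T gives T = -26.5 dB).
Check: -26.5 + (-11.5 − (-26.5))/2.5 = -26.5 + 6 = -20.5 dB. ✓

-26.5 dB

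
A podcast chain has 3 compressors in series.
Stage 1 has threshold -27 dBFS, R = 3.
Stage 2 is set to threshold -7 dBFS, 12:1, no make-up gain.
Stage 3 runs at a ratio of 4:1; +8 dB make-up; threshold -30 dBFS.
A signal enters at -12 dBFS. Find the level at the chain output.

Stage 1: -12 dBFS is 15 dB over -27 dBFS; at 3:1 that becomes 5 dB over, giving -22 dBFS.
Stage 2: -22 dBFS ≤ -7 dBFS, so stage 2 doesn't engage; output -22 dBFS.
Stage 3: 8 dB above -30 dBFS, reduced 4:1 to 2 dB above → -28 dBFS; +8 dB make-up → -20 dBFS.

-20 dBFS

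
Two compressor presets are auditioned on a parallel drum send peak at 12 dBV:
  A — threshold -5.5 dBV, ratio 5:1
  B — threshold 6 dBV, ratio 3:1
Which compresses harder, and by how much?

A: overshoot 17.5 dB → output overshoot 3.5 dB → GR 14 dB.
B: overshoot 6 dB → output overshoot 2 dB → GR 4 dB.
A reduces 10 dB more.

A, by 10 dB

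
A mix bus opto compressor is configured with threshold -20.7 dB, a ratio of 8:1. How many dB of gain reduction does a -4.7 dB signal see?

14 dB

-4.7 dB exceeds the threshold by 16 dB.
A 8:1 ratio leaves 2 dB of that excess.
So the signal is attenuated by 16 − 2 = 14 dB.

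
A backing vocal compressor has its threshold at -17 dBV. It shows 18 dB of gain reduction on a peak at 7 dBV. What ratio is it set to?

4:1

Input overshoot = 7 − (-17) = 24 dB.
Output overshoot = 24 − 18 = 6 dB.
Ratio = input overshoot / output overshoot = 24 / 6 = 4.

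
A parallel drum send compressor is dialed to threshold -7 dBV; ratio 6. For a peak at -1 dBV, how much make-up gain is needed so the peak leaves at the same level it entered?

The peak compresses to -7 + 6/6 = -6 dBV.
To reach -1 dBV requires -1 − (-6) = 5 dB of make-up.

5 dB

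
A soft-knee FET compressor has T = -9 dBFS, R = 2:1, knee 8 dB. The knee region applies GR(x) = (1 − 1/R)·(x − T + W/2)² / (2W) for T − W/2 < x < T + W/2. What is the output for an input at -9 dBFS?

x − T + W/2 = -9 − (-9) + 4 = 4.
GR = (1 − 1/2) × 4² / 16 = 0.5 × 16 / 16 = 0.5 dB.
Output = -9 − 0.5 = -9.5 dBFS.

-9.5 dBFS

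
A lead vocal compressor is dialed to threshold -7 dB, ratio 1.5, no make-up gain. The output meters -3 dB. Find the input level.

-1 dB

The compressed level sits -3 − (-7) = 4 dB over threshold.
Input overshoot = R × output overshoot = 6 dB → input = -7 + 6 = -1 dB.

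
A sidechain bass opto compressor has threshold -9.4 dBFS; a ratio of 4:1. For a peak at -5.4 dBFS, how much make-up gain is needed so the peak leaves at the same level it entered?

Overshoot 4 dB → 4/4 = 1 dB after compression, so the compressed level is -9.4 + 1 = -8.4 dBFS.
Make-up = target − compressed = -5.4 − (-8.4) = 3 dB.

3 dB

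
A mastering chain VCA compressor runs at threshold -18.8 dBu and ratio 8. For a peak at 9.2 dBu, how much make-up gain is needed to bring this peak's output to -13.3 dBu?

Overshoot 28 dB → 28/8 = 3.5 dB after compression, so the compressed level is -18.8 + 3.5 = -15.3 dBu.
Make-up = target − compressed = -13.3 − (-15.3) = 2 dB.

2 dB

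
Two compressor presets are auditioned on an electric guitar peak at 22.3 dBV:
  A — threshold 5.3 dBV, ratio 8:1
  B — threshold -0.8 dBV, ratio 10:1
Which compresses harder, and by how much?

A: overshoot 17 dB → output overshoot 2.125 dB → GR 14.875 dB.
B: overshoot 23.1 dB → output overshoot 2.31 dB → GR 20.79 dB.
B applies 5.915 dB more gain reduction.

B, by 5.915 dB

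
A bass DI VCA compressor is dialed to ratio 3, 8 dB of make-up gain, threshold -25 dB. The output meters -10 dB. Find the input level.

Remove make-up: -10 − 8 = -18 dB.
That's 7 dB above the -25 dB threshold.
Before 3:1 compression the overshoot was 7 × 3 = 21 dB, so input = -25 + 21 = -4 dB.

-4 dB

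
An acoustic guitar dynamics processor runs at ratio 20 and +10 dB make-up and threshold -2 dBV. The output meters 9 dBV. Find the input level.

Stripping the +10 dB make-up gives -1 dBV at the gain stage.
The compressed level sits -1 − (-2) = 1 dB over threshold.
Undo the ratio: input overshoot = 1 × 20 = 20 dB, giving input = 18 dBV.

18 dBV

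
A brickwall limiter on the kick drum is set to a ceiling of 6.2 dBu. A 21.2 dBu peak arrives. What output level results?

A brickwall limiter is an ∞:1 compressor: any input above the ceiling is clamped to 6.2 dBu.

6.2 dBu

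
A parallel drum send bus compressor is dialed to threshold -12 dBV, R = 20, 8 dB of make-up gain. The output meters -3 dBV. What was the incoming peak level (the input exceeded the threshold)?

Remove make-up: -3 − 8 = -11 dBV.
The compressed level sits -11 − (-12) = 1 dB over threshold.
Before 20:1 compression the overshoot was 1 × 20 = 20 dB, so input = -12 + 20 = 8 dBV.

8 dBV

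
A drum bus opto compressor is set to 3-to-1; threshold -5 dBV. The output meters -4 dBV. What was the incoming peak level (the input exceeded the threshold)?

-2 dBV

Post-compression overshoot = -4 − (-5) = 1 dB.
Input overshoot = R × output overshoot = 3 dB → input = -5 + 3 = -2 dBV.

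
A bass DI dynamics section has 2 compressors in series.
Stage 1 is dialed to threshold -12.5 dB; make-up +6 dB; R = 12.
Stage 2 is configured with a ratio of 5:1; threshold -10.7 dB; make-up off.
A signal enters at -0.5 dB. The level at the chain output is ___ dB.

Stage 1: overshoot 12 dB → 12/12 = 1 dB → -11.5 dB; +6 dB make-up → -5.5 dB.
Stage 2: overshoot 5.2 dB → 5.2/5 = 1.04 dB → -9.66 dB.

-9.66 dB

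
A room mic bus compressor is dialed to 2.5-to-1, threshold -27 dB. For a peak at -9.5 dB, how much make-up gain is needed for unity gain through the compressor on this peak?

Without make-up, output = threshold + overshoot/2.5 = -27 + 7 = -20 dB.
Gap to target: 10.5 dB.

10.5 dB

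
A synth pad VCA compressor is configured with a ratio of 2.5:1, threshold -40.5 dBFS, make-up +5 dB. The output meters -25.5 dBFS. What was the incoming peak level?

Remove make-up: -25.5 − 5 = -30.5 dBFS.
That's 10 dB above the -40.5 dBFS threshold.
Input overshoot = R × output overshoot = 25 dB → input = -40.5 + 25 = -15.5 dBFS.

-15.5 dBFS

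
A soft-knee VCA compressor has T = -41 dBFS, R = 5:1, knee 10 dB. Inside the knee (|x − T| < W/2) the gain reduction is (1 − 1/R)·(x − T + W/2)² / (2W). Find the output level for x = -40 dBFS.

x − T + W/2 = -40 − (-41) + 5 = 6.
GR = (1 − 1/5) × 6² / 20 = 0.8 × 36 / 20 = 1.44 dB.
Output = -40 − 1.44 = -41.44 dBFS.

-41.44 dBFS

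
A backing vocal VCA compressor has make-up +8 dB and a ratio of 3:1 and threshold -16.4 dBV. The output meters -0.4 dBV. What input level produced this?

7.6 dBV

Remove make-up: -0.4 − 8 = -8.4 dBV.
Post-compression overshoot = -8.4 − (-16.4) = 8 dB.
Before 3:1 compression the overshoot was 8 × 3 = 24 dB, so input = -16.4 + 24 = 7.6 dBV.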